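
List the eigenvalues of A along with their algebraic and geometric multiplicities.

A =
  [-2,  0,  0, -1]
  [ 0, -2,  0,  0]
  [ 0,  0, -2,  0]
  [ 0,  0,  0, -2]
λ = -2: alg = 4, geom = 3

Step 1 — factor the characteristic polynomial to read off the algebraic multiplicities:
  χ_A(x) = (x + 2)^4

Step 2 — compute geometric multiplicities via the rank-nullity identity g(λ) = n − rank(A − λI):
  rank(A − (-2)·I) = 1, so dim ker(A − (-2)·I) = n − 1 = 3

Summary:
  λ = -2: algebraic multiplicity = 4, geometric multiplicity = 3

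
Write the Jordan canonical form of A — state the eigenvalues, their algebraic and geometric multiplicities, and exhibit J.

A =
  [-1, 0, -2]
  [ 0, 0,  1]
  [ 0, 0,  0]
J_1(-1) ⊕ J_2(0)

The characteristic polynomial is
  det(x·I − A) = x^3 + x^2 = x^2*(x + 1)

Eigenvalues and multiplicities (the geometric multiplicity of λ is n − rank(A − λI), which equals the number of Jordan blocks for λ):
  λ = -1: algebraic multiplicity = 1, geometric multiplicity = 1
  λ = 0: algebraic multiplicity = 2, geometric multiplicity = 1

Determining the block sizes for each eigenvalue:
  λ = -1: one block (gm = 1), so the single block has size am = 1 → block sizes [1]
  λ = 0: one block (gm = 1), so the single block has size am = 2 → block sizes [2]

Assembling the blocks gives a Jordan form
J =
  [-1, 0, 0]
  [ 0, 0, 1]
  [ 0, 0, 0]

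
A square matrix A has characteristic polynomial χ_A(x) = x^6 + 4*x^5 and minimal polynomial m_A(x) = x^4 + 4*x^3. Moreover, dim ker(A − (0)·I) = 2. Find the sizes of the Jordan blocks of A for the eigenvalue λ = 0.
Block sizes for λ = 0: [3, 2]

Step 1 — from the characteristic polynomial, algebraic multiplicity of λ = 0 is 5. From dim ker(A − (0)·I) = 2, there are exactly 2 Jordan blocks for λ = 0.
Step 2 — from the minimal polynomial, the factor (x − 0)^3 tells us the largest block for λ = 0 has size 3.
Step 3 — with total size 5, 2 blocks, and largest block 3, the block sizes (in nonincreasing order) are [3, 2].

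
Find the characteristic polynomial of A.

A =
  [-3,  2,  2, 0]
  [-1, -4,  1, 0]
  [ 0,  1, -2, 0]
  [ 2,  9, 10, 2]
x^4 + 7*x^3 + 9*x^2 - 27*x - 54

Expanding det(x·I − A) (e.g. by cofactor expansion or by noting that A is similar to its Jordan form J, which has the same characteristic polynomial as A) gives
  χ_A(x) = x^4 + 7*x^3 + 9*x^2 - 27*x - 54
which factors as (x - 2)*(x + 3)^3. The eigenvalues (with algebraic multiplicities) are λ = -3 with multiplicity 3, λ = 2 with multiplicity 1.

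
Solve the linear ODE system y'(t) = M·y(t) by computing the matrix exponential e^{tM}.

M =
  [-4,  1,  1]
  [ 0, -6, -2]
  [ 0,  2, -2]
e^{tM} =
  [exp(-4*t), t*exp(-4*t), t*exp(-4*t)]
  [0, -2*t*exp(-4*t) + exp(-4*t), -2*t*exp(-4*t)]
  [0, 2*t*exp(-4*t), 2*t*exp(-4*t) + exp(-4*t)]

Strategy: write M = P · J · P⁻¹ where J is a Jordan canonical form, so e^{tM} = P · e^{tJ} · P⁻¹, and e^{tJ} can be computed block-by-block.

M has Jordan form
J =
  [-4,  1,  0]
  [ 0, -4,  0]
  [ 0,  0, -4]
(up to reordering of blocks).

Per-block formulas:
  For a 1×1 block at λ = -4: exp(t · [-4]) = [e^(-4t)].
  For a 2×2 Jordan block J_2(-4): exp(t · J_2(-4)) = e^(-4t)·(I + t·N), where N is the 2×2 nilpotent shift.

After assembling e^{tJ} and conjugating by P, we get:

e^{tM} =
  [exp(-4*t), t*exp(-4*t), t*exp(-4*t)]
  [0, -2*t*exp(-4*t) + exp(-4*t), -2*t*exp(-4*t)]
  [0, 2*t*exp(-4*t), 2*t*exp(-4*t) + exp(-4*t)]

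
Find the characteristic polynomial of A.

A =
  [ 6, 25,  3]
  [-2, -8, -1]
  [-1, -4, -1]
x^3 + 3*x^2 + 3*x + 1

Expanding det(x·I − A) (e.g. by cofactor expansion or by noting that A is similar to its Jordan form J, which has the same characteristic polynomial as A) gives
  χ_A(x) = x^3 + 3*x^2 + 3*x + 1
which factors as (x + 1)^3. The eigenvalues (with algebraic multiplicities) are λ = -1 with multiplicity 3.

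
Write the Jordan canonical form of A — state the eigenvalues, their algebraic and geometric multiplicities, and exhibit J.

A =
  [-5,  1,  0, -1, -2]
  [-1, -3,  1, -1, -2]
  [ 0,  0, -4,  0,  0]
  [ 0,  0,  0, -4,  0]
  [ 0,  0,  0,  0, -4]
J_3(-4) ⊕ J_1(-4) ⊕ J_1(-4)

The characteristic polynomial is
  det(x·I − A) = x^5 + 20*x^4 + 160*x^3 + 640*x^2 + 1280*x + 1024 = (x + 4)^5

Eigenvalues and multiplicities (the geometric multiplicity of λ is n − rank(A − λI), which equals the number of Jordan blocks for λ):
  λ = -4: algebraic multiplicity = 5, geometric multiplicity = 3

Determining the block sizes for each eigenvalue:
  λ = -4: with am = 5 and gm = 3, the partition is not yet determined (e.g. several partitions of 5 into 3 parts exist). Let N = A − (-4)·I. Computing rank(N^1) = 2, rank(N^2) = 1, rank(N^3) = 0; the number of blocks of size ≥ j is rank(N^{j−1}) − rank(N^j), giving [3, 1, 1]. So we have 1 block(s) of size 3, 2 block(s) of size 1 → block sizes [3, 1, 1]

Assembling the blocks gives a Jordan form
J =
  [-4,  1,  0,  0,  0]
  [ 0, -4,  1,  0,  0]
  [ 0,  0, -4,  0,  0]
  [ 0,  0,  0, -4,  0]
  [ 0,  0,  0,  0, -4]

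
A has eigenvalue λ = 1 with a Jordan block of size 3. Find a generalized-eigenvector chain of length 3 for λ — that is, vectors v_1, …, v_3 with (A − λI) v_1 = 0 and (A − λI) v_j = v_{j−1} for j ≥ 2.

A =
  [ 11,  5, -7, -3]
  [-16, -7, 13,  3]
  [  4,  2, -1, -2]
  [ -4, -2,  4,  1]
A Jordan chain for λ = 1 of length 3:
v_1 = (4, 8, 8, 8)ᵀ
v_2 = (10, -16, 4, -4)ᵀ
v_3 = (1, 0, 0, 0)ᵀ

Let N = A − (1)·I. We want v_3 with N^3 v_3 = 0 but N^2 v_3 ≠ 0; then v_{j-1} := N · v_j for j = 3, …, 2.

Pick v_3 = (1, 0, 0, 0)ᵀ.
Then v_2 = N · v_3 = (10, -16, 4, -4)ᵀ.
Then v_1 = N · v_2 = (4, 8, 8, 8)ᵀ.

Sanity check: (A − (1)·I) v_1 = (0, 0, 0, 0)ᵀ = 0. ✓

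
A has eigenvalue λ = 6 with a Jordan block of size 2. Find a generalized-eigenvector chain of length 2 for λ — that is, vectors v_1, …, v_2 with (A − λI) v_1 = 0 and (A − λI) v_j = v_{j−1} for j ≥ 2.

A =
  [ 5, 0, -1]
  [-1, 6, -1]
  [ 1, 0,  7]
A Jordan chain for λ = 6 of length 2:
v_1 = (-1, -1, 1)ᵀ
v_2 = (1, 0, 0)ᵀ

Let N = A − (6)·I. We want v_2 with N^2 v_2 = 0 but N^1 v_2 ≠ 0; then v_{j-1} := N · v_j for j = 2, …, 2.

Pick v_2 = (1, 0, 0)ᵀ.
Then v_1 = N · v_2 = (-1, -1, 1)ᵀ.

Sanity check: (A − (6)·I) v_1 = (0, 0, 0)ᵀ = 0. ✓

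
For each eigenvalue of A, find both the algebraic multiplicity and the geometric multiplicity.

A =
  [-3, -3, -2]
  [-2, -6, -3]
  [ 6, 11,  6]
λ = -1: alg = 3, geom = 1

Step 1 — factor the characteristic polynomial to read off the algebraic multiplicities:
  χ_A(x) = (x + 1)^3

Step 2 — compute geometric multiplicities via the rank-nullity identity g(λ) = n − rank(A − λI):
  rank(A − (-1)·I) = 2, so dim ker(A − (-1)·I) = n − 2 = 1

Summary:
  λ = -1: algebraic multiplicity = 3, geometric multiplicity = 1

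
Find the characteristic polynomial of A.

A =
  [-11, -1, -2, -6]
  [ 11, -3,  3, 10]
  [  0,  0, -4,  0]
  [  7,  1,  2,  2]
x^4 + 16*x^3 + 96*x^2 + 256*x + 256

Expanding det(x·I − A) (e.g. by cofactor expansion or by noting that A is similar to its Jordan form J, which has the same characteristic polynomial as A) gives
  χ_A(x) = x^4 + 16*x^3 + 96*x^2 + 256*x + 256
which factors as (x + 4)^4. The eigenvalues (with algebraic multiplicities) are λ = -4 with multiplicity 4.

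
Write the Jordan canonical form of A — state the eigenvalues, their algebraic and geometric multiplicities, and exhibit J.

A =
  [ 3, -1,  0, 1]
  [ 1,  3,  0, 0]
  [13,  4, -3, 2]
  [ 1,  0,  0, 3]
J_1(-3) ⊕ J_3(3)

The characteristic polynomial is
  det(x·I − A) = x^4 - 6*x^3 + 54*x - 81 = (x - 3)^3*(x + 3)

Eigenvalues and multiplicities (the geometric multiplicity of λ is n − rank(A − λI), which equals the number of Jordan blocks for λ):
  λ = -3: algebraic multiplicity = 1, geometric multiplicity = 1
  λ = 3: algebraic multiplicity = 3, geometric multiplicity = 1

Determining the block sizes for each eigenvalue:
  λ = -3: one block (gm = 1), so the single block has size am = 1 → block sizes [1]
  λ = 3: one block (gm = 1), so the single block has size am = 3 → block sizes [3]

Assembling the blocks gives a Jordan form
J =
  [-3, 0, 0, 0]
  [ 0, 3, 1, 0]
  [ 0, 0, 3, 1]
  [ 0, 0, 0, 3]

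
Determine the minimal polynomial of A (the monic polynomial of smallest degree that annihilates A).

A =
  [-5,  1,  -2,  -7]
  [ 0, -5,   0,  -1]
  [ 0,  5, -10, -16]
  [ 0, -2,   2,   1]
x^4 + 19*x^3 + 135*x^2 + 425*x + 500

The characteristic polynomial is χ_A(x) = (x + 4)*(x + 5)^3, so the eigenvalues are known. The minimal polynomial is
  m_A(x) = Π_λ (x − λ)^{k_λ}
where k_λ is the size of the *largest* Jordan block for λ (equivalently, the smallest k with (A − λI)^k v = 0 for every generalised eigenvector v of λ).

  λ = -5: largest Jordan block has size 3, contributing (x + 5)^3
  λ = -4: largest Jordan block has size 1, contributing (x + 4)

So m_A(x) = (x + 4)*(x + 5)^3 = x^4 + 19*x^3 + 135*x^2 + 425*x + 500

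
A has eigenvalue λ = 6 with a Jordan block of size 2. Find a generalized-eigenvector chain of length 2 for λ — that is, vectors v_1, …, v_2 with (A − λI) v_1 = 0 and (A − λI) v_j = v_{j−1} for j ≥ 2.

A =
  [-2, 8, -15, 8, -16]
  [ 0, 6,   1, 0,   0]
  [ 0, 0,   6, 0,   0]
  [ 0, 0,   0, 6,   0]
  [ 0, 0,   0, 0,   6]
A Jordan chain for λ = 6 of length 2:
v_1 = (-1, -1, 0, 0, 0)ᵀ
v_2 = (2, 0, -1, 0, 0)ᵀ

Let N = A − (6)·I. We want v_2 with N^2 v_2 = 0 but N^1 v_2 ≠ 0; then v_{j-1} := N · v_j for j = 2, …, 2.

Pick v_2 = (2, 0, -1, 0, 0)ᵀ.
Then v_1 = N · v_2 = (-1, -1, 0, 0, 0)ᵀ.

Sanity check: (A − (6)·I) v_1 = (0, 0, 0, 0, 0)ᵀ = 0. ✓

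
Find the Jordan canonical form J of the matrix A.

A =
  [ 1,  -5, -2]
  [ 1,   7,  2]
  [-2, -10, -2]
J_2(2) ⊕ J_1(2)

The characteristic polynomial is
  det(x·I − A) = x^3 - 6*x^2 + 12*x - 8 = (x - 2)^3

Eigenvalues and multiplicities (the geometric multiplicity of λ is n − rank(A − λI), which equals the number of Jordan blocks for λ):
  λ = 2: algebraic multiplicity = 3, geometric multiplicity = 2

Determining the block sizes for each eigenvalue:
  λ = 2: 2 blocks summing to 3 forces exactly one block of size 2 and the rest size 1 → block sizes [2, 1]

Assembling the blocks gives a Jordan form
J =
  [2, 1, 0]
  [0, 2, 0]
  [0, 0, 2]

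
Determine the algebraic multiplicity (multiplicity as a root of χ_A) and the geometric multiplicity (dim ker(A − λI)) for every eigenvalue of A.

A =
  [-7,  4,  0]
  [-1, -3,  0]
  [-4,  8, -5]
λ = -5: alg = 3, geom = 2

Step 1 — factor the characteristic polynomial to read off the algebraic multiplicities:
  χ_A(x) = (x + 5)^3

Step 2 — compute geometric multiplicities via the rank-nullity identity g(λ) = n − rank(A − λI):
  rank(A − (-5)·I) = 1, so dim ker(A − (-5)·I) = n − 1 = 2

Summary:
  λ = -5: algebraic multiplicity = 3, geometric multiplicity = 2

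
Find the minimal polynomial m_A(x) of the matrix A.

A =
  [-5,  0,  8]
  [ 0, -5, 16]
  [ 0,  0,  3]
x^2 + 2*x - 15

The characteristic polynomial is χ_A(x) = (x - 3)*(x + 5)^2, so the eigenvalues are known. The minimal polynomial is
  m_A(x) = Π_λ (x − λ)^{k_λ}
where k_λ is the size of the *largest* Jordan block for λ (equivalently, the smallest k with (A − λI)^k v = 0 for every generalised eigenvector v of λ).

  λ = -5: largest Jordan block has size 1, contributing (x + 5)
  λ = 3: largest Jordan block has size 1, contributing (x − 3)

So m_A(x) = (x - 3)*(x + 5) = x^2 + 2*x - 15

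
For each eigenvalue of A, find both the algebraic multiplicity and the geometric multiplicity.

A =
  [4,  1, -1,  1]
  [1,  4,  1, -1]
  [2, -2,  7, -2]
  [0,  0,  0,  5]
λ = 5: alg = 4, geom = 3

Step 1 — factor the characteristic polynomial to read off the algebraic multiplicities:
  χ_A(x) = (x - 5)^4

Step 2 — compute geometric multiplicities via the rank-nullity identity g(λ) = n − rank(A − λI):
  rank(A − (5)·I) = 1, so dim ker(A − (5)·I) = n − 1 = 3

Summary:
  λ = 5: algebraic multiplicity = 4, geometric multiplicity = 3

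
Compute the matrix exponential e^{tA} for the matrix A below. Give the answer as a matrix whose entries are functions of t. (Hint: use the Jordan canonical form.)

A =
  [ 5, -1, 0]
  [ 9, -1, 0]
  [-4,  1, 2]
e^{tA} =
  [3*t*exp(2*t) + exp(2*t), -t*exp(2*t), 0]
  [9*t*exp(2*t), -3*t*exp(2*t) + exp(2*t), 0]
  [-3*t^2*exp(2*t)/2 - 4*t*exp(2*t), t^2*exp(2*t)/2 + t*exp(2*t), exp(2*t)]

Strategy: write A = P · J · P⁻¹ where J is a Jordan canonical form, so e^{tA} = P · e^{tJ} · P⁻¹, and e^{tJ} can be computed block-by-block.

A has Jordan form
J =
  [2, 1, 0]
  [0, 2, 1]
  [0, 0, 2]
(up to reordering of blocks).

Per-block formulas:
  For a 3×3 Jordan block J_3(2): exp(t · J_3(2)) = e^(2t)·(I + t·N + (t^2/2)·N^2), where N is the 3×3 nilpotent shift.

After assembling e^{tJ} and conjugating by P, we get:

e^{tA} =
  [3*t*exp(2*t) + exp(2*t), -t*exp(2*t), 0]
  [9*t*exp(2*t), -3*t*exp(2*t) + exp(2*t), 0]
  [-3*t^2*exp(2*t)/2 - 4*t*exp(2*t), t^2*exp(2*t)/2 + t*exp(2*t), exp(2*t)]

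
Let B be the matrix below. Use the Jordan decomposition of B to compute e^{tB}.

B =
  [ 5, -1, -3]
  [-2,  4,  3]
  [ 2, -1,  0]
e^{tB} =
  [2*t*exp(3*t) + exp(3*t), -t*exp(3*t), -3*t*exp(3*t)]
  [-2*t*exp(3*t), t*exp(3*t) + exp(3*t), 3*t*exp(3*t)]
  [2*t*exp(3*t), -t*exp(3*t), -3*t*exp(3*t) + exp(3*t)]

Strategy: write B = P · J · P⁻¹ where J is a Jordan canonical form, so e^{tB} = P · e^{tJ} · P⁻¹, and e^{tJ} can be computed block-by-block.

B has Jordan form
J =
  [3, 1, 0]
  [0, 3, 0]
  [0, 0, 3]
(up to reordering of blocks).

Per-block formulas:
  For a 2×2 Jordan block J_2(3): exp(t · J_2(3)) = e^(3t)·(I + t·N), where N is the 2×2 nilpotent shift.
  For a 1×1 block at λ = 3: exp(t · [3]) = [e^(3t)].

After assembling e^{tJ} and conjugating by P, we get:

e^{tB} =
  [2*t*exp(3*t) + exp(3*t), -t*exp(3*t), -3*t*exp(3*t)]
  [-2*t*exp(3*t), t*exp(3*t) + exp(3*t), 3*t*exp(3*t)]
  [2*t*exp(3*t), -t*exp(3*t), -3*t*exp(3*t) + exp(3*t)]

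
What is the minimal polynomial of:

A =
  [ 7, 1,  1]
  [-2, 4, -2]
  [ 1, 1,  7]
x^2 - 12*x + 36

The characteristic polynomial is χ_A(x) = (x - 6)^3, so the eigenvalues are known. The minimal polynomial is
  m_A(x) = Π_λ (x − λ)^{k_λ}
where k_λ is the size of the *largest* Jordan block for λ (equivalently, the smallest k with (A − λI)^k v = 0 for every generalised eigenvector v of λ).

  λ = 6: largest Jordan block has size 2, contributing (x − 6)^2

So m_A(x) = (x - 6)^2 = x^2 - 12*x + 36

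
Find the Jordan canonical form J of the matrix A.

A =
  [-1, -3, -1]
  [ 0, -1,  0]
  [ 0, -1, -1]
J_3(-1)

The characteristic polynomial is
  det(x·I − A) = x^3 + 3*x^2 + 3*x + 1 = (x + 1)^3

Eigenvalues and multiplicities (the geometric multiplicity of λ is n − rank(A − λI), which equals the number of Jordan blocks for λ):
  λ = -1: algebraic multiplicity = 3, geometric multiplicity = 1

Determining the block sizes for each eigenvalue:
  λ = -1: one block (gm = 1), so the single block has size am = 3 → block sizes [3]

Assembling the blocks gives a Jordan form
J =
  [-1,  1,  0]
  [ 0, -1,  1]
  [ 0,  0, -1]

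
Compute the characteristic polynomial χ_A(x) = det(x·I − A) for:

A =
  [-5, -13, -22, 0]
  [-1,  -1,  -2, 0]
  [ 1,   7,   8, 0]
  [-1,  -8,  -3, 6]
x^4 - 8*x^3 - 8*x^2 + 96*x + 144

Expanding det(x·I − A) (e.g. by cofactor expansion or by noting that A is similar to its Jordan form J, which has the same characteristic polynomial as A) gives
  χ_A(x) = x^4 - 8*x^3 - 8*x^2 + 96*x + 144
which factors as (x - 6)^2*(x + 2)^2. The eigenvalues (with algebraic multiplicities) are λ = -2 with multiplicity 2, λ = 6 with multiplicity 2.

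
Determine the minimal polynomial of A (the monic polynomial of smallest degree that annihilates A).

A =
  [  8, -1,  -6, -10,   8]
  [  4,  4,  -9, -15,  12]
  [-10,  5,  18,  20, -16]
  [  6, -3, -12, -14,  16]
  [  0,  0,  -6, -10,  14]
x^3 - 18*x^2 + 108*x - 216

The characteristic polynomial is χ_A(x) = (x - 6)^5, so the eigenvalues are known. The minimal polynomial is
  m_A(x) = Π_λ (x − λ)^{k_λ}
where k_λ is the size of the *largest* Jordan block for λ (equivalently, the smallest k with (A − λI)^k v = 0 for every generalised eigenvector v of λ).

  λ = 6: largest Jordan block has size 3, contributing (x − 6)^3

So m_A(x) = (x - 6)^3 = x^3 - 18*x^2 + 108*x - 216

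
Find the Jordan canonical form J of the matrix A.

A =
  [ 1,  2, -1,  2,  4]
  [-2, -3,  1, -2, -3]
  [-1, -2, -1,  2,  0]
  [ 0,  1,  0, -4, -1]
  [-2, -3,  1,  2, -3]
J_3(-2) ⊕ J_2(-2)

The characteristic polynomial is
  det(x·I − A) = x^5 + 10*x^4 + 40*x^3 + 80*x^2 + 80*x + 32 = (x + 2)^5

Eigenvalues and multiplicities (the geometric multiplicity of λ is n − rank(A − λI), which equals the number of Jordan blocks for λ):
  λ = -2: algebraic multiplicity = 5, geometric multiplicity = 2

Determining the block sizes for each eigenvalue:
  λ = -2: with am = 5 and gm = 2, the partition is not yet determined (e.g. several partitions of 5 into 2 parts exist). Let N = A − (-2)·I. Computing rank(N^1) = 3, rank(N^2) = 1, rank(N^3) = 0; the number of blocks of size ≥ j is rank(N^{j−1}) − rank(N^j), giving [2, 2, 1]. So we have 1 block(s) of size 3, 1 block(s) of size 2 → block sizes [3, 2]

Assembling the blocks gives a Jordan form
J =
  [-2,  1,  0,  0,  0]
  [ 0, -2,  1,  0,  0]
  [ 0,  0, -2,  0,  0]
  [ 0,  0,  0, -2,  1]
  [ 0,  0,  0,  0, -2]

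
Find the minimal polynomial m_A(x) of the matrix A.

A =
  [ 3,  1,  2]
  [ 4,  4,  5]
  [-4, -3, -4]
x^3 - 3*x^2 + 3*x - 1

The characteristic polynomial is χ_A(x) = (x - 1)^3, so the eigenvalues are known. The minimal polynomial is
  m_A(x) = Π_λ (x − λ)^{k_λ}
where k_λ is the size of the *largest* Jordan block for λ (equivalently, the smallest k with (A − λI)^k v = 0 for every generalised eigenvector v of λ).

  λ = 1: largest Jordan block has size 3, contributing (x − 1)^3

So m_A(x) = (x - 1)^3 = x^3 - 3*x^2 + 3*x - 1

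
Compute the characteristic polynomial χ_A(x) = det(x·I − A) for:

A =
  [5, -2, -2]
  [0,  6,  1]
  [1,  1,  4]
x^3 - 15*x^2 + 75*x - 125

Expanding det(x·I − A) (e.g. by cofactor expansion or by noting that A is similar to its Jordan form J, which has the same characteristic polynomial as A) gives
  χ_A(x) = x^3 - 15*x^2 + 75*x - 125
which factors as (x - 5)^3. The eigenvalues (with algebraic multiplicities) are λ = 5 with multiplicity 3.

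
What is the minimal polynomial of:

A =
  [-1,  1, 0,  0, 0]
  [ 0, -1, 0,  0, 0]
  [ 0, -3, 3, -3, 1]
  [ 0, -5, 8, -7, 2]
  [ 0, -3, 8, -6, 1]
x^2 + 2*x + 1

The characteristic polynomial is χ_A(x) = (x + 1)^5, so the eigenvalues are known. The minimal polynomial is
  m_A(x) = Π_λ (x − λ)^{k_λ}
where k_λ is the size of the *largest* Jordan block for λ (equivalently, the smallest k with (A − λI)^k v = 0 for every generalised eigenvector v of λ).

  λ = -1: largest Jordan block has size 2, contributing (x + 1)^2

So m_A(x) = (x + 1)^2 = x^2 + 2*x + 1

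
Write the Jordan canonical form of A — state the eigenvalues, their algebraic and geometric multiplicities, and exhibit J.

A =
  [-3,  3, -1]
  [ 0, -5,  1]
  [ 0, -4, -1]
J_3(-3)

The characteristic polynomial is
  det(x·I − A) = x^3 + 9*x^2 + 27*x + 27 = (x + 3)^3

Eigenvalues and multiplicities (the geometric multiplicity of λ is n − rank(A − λI), which equals the number of Jordan blocks for λ):
  λ = -3: algebraic multiplicity = 3, geometric multiplicity = 1

Determining the block sizes for each eigenvalue:
  λ = -3: one block (gm = 1), so the single block has size am = 3 → block sizes [3]

Assembling the blocks gives a Jordan form
J =
  [-3,  1,  0]
  [ 0, -3,  1]
  [ 0,  0, -3]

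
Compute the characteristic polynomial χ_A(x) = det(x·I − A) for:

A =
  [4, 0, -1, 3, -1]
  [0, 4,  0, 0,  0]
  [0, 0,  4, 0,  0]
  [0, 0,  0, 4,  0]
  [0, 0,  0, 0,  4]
x^5 - 20*x^4 + 160*x^3 - 640*x^2 + 1280*x - 1024

Expanding det(x·I − A) (e.g. by cofactor expansion or by noting that A is similar to its Jordan form J, which has the same characteristic polynomial as A) gives
  χ_A(x) = x^5 - 20*x^4 + 160*x^3 - 640*x^2 + 1280*x - 1024
which factors as (x - 4)^5. The eigenvalues (with algebraic multiplicities) are λ = 4 with multiplicity 5.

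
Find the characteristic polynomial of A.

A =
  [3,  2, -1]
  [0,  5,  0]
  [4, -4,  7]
x^3 - 15*x^2 + 75*x - 125

Expanding det(x·I − A) (e.g. by cofactor expansion or by noting that A is similar to its Jordan form J, which has the same characteristic polynomial as A) gives
  χ_A(x) = x^3 - 15*x^2 + 75*x - 125
which factors as (x - 5)^3. The eigenvalues (with algebraic multiplicities) are λ = 5 with multiplicity 3.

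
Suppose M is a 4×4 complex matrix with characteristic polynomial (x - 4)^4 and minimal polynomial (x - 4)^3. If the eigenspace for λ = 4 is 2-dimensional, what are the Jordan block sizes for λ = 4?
Block sizes for λ = 4: [3, 1]

Step 1 — from the characteristic polynomial, algebraic multiplicity of λ = 4 is 4. From dim ker(M − (4)·I) = 2, there are exactly 2 Jordan blocks for λ = 4.
Step 2 — from the minimal polynomial, the factor (x − 4)^3 tells us the largest block for λ = 4 has size 3.
Step 3 — with total size 4, 2 blocks, and largest block 3, the block sizes (in nonincreasing order) are [3, 1].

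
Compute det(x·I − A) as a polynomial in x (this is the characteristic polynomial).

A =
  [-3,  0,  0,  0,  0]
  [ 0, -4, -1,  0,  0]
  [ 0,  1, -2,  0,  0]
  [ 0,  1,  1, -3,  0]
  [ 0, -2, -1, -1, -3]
x^5 + 15*x^4 + 90*x^3 + 270*x^2 + 405*x + 243

Expanding det(x·I − A) (e.g. by cofactor expansion or by noting that A is similar to its Jordan form J, which has the same characteristic polynomial as A) gives
  χ_A(x) = x^5 + 15*x^4 + 90*x^3 + 270*x^2 + 405*x + 243
which factors as (x + 3)^5. The eigenvalues (with algebraic multiplicities) are λ = -3 with multiplicity 5.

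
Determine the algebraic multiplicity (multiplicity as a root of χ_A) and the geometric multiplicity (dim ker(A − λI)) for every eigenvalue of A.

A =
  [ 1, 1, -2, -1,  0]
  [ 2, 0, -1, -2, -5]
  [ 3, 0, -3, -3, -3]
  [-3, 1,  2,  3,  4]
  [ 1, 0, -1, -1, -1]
λ = 0: alg = 5, geom = 2

Step 1 — factor the characteristic polynomial to read off the algebraic multiplicities:
  χ_A(x) = x^5

Step 2 — compute geometric multiplicities via the rank-nullity identity g(λ) = n − rank(A − λI):
  rank(A − (0)·I) = 3, so dim ker(A − (0)·I) = n − 3 = 2

Summary:
  λ = 0: algebraic multiplicity = 5, geometric multiplicity = 2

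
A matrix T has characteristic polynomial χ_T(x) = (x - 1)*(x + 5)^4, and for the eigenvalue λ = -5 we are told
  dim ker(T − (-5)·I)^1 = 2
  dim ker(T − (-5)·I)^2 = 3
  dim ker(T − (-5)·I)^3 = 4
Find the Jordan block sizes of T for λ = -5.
Block sizes for λ = -5: [3, 1]

From the dimensions of kernels of powers, the number of Jordan blocks of size at least j is d_j − d_{j−1} where d_j = dim ker(N^j) (with d_0 = 0). Computing the differences gives [2, 1, 1].
The number of blocks of size exactly k is (#blocks of size ≥ k) − (#blocks of size ≥ k + 1), so the partition is: 1 block(s) of size 1, 1 block(s) of size 3.
In nonincreasing order the block sizes are [3, 1].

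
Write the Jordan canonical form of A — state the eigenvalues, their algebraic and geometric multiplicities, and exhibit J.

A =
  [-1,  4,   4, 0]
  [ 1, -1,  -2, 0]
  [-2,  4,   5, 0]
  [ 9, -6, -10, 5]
J_2(1) ⊕ J_1(1) ⊕ J_1(5)

The characteristic polynomial is
  det(x·I − A) = x^4 - 8*x^3 + 18*x^2 - 16*x + 5 = (x - 5)*(x - 1)^3

Eigenvalues and multiplicities (the geometric multiplicity of λ is n − rank(A − λI), which equals the number of Jordan blocks for λ):
  λ = 1: algebraic multiplicity = 3, geometric multiplicity = 2
  λ = 5: algebraic multiplicity = 1, geometric multiplicity = 1

Determining the block sizes for each eigenvalue:
  λ = 1: 2 blocks summing to 3 forces exactly one block of size 2 and the rest size 1 → block sizes [2, 1]
  λ = 5: one block (gm = 1), so the single block has size am = 1 → block sizes [1]

Assembling the blocks gives a Jordan form
J =
  [1, 1, 0, 0]
  [0, 1, 0, 0]
  [0, 0, 1, 0]
  [0, 0, 0, 5]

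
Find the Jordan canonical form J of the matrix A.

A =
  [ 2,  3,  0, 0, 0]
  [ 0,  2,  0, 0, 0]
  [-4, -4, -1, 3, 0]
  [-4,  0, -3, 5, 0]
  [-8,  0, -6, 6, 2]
J_2(2) ⊕ J_2(2) ⊕ J_1(2)

The characteristic polynomial is
  det(x·I − A) = x^5 - 10*x^4 + 40*x^3 - 80*x^2 + 80*x - 32 = (x - 2)^5

Eigenvalues and multiplicities (the geometric multiplicity of λ is n − rank(A − λI), which equals the number of Jordan blocks for λ):
  λ = 2: algebraic multiplicity = 5, geometric multiplicity = 3

Determining the block sizes for each eigenvalue:
  λ = 2: with am = 5 and gm = 3, the partition is not yet determined (e.g. several partitions of 5 into 3 parts exist). Let N = A − (2)·I. Computing rank(N^1) = 2, rank(N^2) = 0; the number of blocks of size ≥ j is rank(N^{j−1}) − rank(N^j), giving [3, 2]. So we have 2 block(s) of size 2, 1 block(s) of size 1 → block sizes [2, 2, 1]

Assembling the blocks gives a Jordan form
J =
  [2, 1, 0, 0, 0]
  [0, 2, 0, 0, 0]
  [0, 0, 2, 1, 0]
  [0, 0, 0, 2, 0]
  [0, 0, 0, 0, 2]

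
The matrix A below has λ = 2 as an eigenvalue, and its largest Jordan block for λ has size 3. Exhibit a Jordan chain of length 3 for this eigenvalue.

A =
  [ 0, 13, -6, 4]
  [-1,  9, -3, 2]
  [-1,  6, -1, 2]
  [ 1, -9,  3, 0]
A Jordan chain for λ = 2 of length 3:
v_1 = (1, 0, 1, 2)ᵀ
v_2 = (-2, -1, -1, 1)ᵀ
v_3 = (1, 0, 0, 0)ᵀ

Let N = A − (2)·I. We want v_3 with N^3 v_3 = 0 but N^2 v_3 ≠ 0; then v_{j-1} := N · v_j for j = 3, …, 2.

Pick v_3 = (1, 0, 0, 0)ᵀ.
Then v_2 = N · v_3 = (-2, -1, -1, 1)ᵀ.
Then v_1 = N · v_2 = (1, 0, 1, 2)ᵀ.

Sanity check: (A − (2)·I) v_1 = (0, 0, 0, 0)ᵀ = 0. ✓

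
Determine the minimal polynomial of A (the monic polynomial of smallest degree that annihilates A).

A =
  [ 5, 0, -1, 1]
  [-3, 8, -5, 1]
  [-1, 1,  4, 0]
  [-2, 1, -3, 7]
x^2 - 12*x + 36

The characteristic polynomial is χ_A(x) = (x - 6)^4, so the eigenvalues are known. The minimal polynomial is
  m_A(x) = Π_λ (x − λ)^{k_λ}
where k_λ is the size of the *largest* Jordan block for λ (equivalently, the smallest k with (A − λI)^k v = 0 for every generalised eigenvector v of λ).

  λ = 6: largest Jordan block has size 2, contributing (x − 6)^2

So m_A(x) = (x - 6)^2 = x^2 - 12*x + 36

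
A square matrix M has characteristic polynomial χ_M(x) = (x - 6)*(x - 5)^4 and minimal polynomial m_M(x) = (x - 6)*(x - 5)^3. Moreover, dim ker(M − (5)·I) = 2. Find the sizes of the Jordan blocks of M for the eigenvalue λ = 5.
Block sizes for λ = 5: [3, 1]

Step 1 — from the characteristic polynomial, algebraic multiplicity of λ = 5 is 4. From dim ker(M − (5)·I) = 2, there are exactly 2 Jordan blocks for λ = 5.
Step 2 — from the minimal polynomial, the factor (x − 5)^3 tells us the largest block for λ = 5 has size 3.
Step 3 — with total size 4, 2 blocks, and largest block 3, the block sizes (in nonincreasing order) are [3, 1].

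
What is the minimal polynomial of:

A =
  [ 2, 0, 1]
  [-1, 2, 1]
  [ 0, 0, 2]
x^3 - 6*x^2 + 12*x - 8

The characteristic polynomial is χ_A(x) = (x - 2)^3, so the eigenvalues are known. The minimal polynomial is
  m_A(x) = Π_λ (x − λ)^{k_λ}
where k_λ is the size of the *largest* Jordan block for λ (equivalently, the smallest k with (A − λI)^k v = 0 for every generalised eigenvector v of λ).

  λ = 2: largest Jordan block has size 3, contributing (x − 2)^3

So m_A(x) = (x - 2)^3 = x^3 - 6*x^2 + 12*x - 8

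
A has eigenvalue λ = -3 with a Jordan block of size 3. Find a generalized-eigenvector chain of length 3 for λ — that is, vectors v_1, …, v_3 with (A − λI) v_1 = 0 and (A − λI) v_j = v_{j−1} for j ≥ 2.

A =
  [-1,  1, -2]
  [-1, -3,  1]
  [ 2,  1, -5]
A Jordan chain for λ = -3 of length 3:
v_1 = (-1, 0, -1)ᵀ
v_2 = (2, -1, 2)ᵀ
v_3 = (1, 0, 0)ᵀ

Let N = A − (-3)·I. We want v_3 with N^3 v_3 = 0 but N^2 v_3 ≠ 0; then v_{j-1} := N · v_j for j = 3, …, 2.

Pick v_3 = (1, 0, 0)ᵀ.
Then v_2 = N · v_3 = (2, -1, 2)ᵀ.
Then v_1 = N · v_2 = (-1, 0, -1)ᵀ.

Sanity check: (A − (-3)·I) v_1 = (0, 0, 0)ᵀ = 0. ✓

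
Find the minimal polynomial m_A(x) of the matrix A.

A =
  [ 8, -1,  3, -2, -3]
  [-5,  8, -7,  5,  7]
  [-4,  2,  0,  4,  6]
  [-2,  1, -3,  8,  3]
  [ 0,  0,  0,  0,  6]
x^3 - 18*x^2 + 108*x - 216

The characteristic polynomial is χ_A(x) = (x - 6)^5, so the eigenvalues are known. The minimal polynomial is
  m_A(x) = Π_λ (x − λ)^{k_λ}
where k_λ is the size of the *largest* Jordan block for λ (equivalently, the smallest k with (A − λI)^k v = 0 for every generalised eigenvector v of λ).

  λ = 6: largest Jordan block has size 3, contributing (x − 6)^3

So m_A(x) = (x - 6)^3 = x^3 - 18*x^2 + 108*x - 216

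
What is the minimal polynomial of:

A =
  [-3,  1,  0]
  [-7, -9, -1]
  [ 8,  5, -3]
x^3 + 15*x^2 + 75*x + 125

The characteristic polynomial is χ_A(x) = (x + 5)^3, so the eigenvalues are known. The minimal polynomial is
  m_A(x) = Π_λ (x − λ)^{k_λ}
where k_λ is the size of the *largest* Jordan block for λ (equivalently, the smallest k with (A − λI)^k v = 0 for every generalised eigenvector v of λ).

  λ = -5: largest Jordan block has size 3, contributing (x + 5)^3

So m_A(x) = (x + 5)^3 = x^3 + 15*x^2 + 75*x + 125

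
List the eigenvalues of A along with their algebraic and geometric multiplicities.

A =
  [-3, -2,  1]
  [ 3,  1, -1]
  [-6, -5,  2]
λ = 0: alg = 3, geom = 1

Step 1 — factor the characteristic polynomial to read off the algebraic multiplicities:
  χ_A(x) = x^3

Step 2 — compute geometric multiplicities via the rank-nullity identity g(λ) = n − rank(A − λI):
  rank(A − (0)·I) = 2, so dim ker(A − (0)·I) = n − 2 = 1

Summary:
  λ = 0: algebraic multiplicity = 3, geometric multiplicity = 1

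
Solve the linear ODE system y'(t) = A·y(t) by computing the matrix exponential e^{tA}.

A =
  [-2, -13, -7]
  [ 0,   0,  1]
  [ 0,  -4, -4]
e^{tA} =
  [exp(-2*t), t^2*exp(-2*t) - 13*t*exp(-2*t), t^2*exp(-2*t)/2 - 7*t*exp(-2*t)]
  [0, 2*t*exp(-2*t) + exp(-2*t), t*exp(-2*t)]
  [0, -4*t*exp(-2*t), -2*t*exp(-2*t) + exp(-2*t)]

Strategy: write A = P · J · P⁻¹ where J is a Jordan canonical form, so e^{tA} = P · e^{tJ} · P⁻¹, and e^{tJ} can be computed block-by-block.

A has Jordan form
J =
  [-2,  1,  0]
  [ 0, -2,  1]
  [ 0,  0, -2]
(up to reordering of blocks).

Per-block formulas:
  For a 3×3 Jordan block J_3(-2): exp(t · J_3(-2)) = e^(-2t)·(I + t·N + (t^2/2)·N^2), where N is the 3×3 nilpotent shift.

After assembling e^{tJ} and conjugating by P, we get:

e^{tA} =
  [exp(-2*t), t^2*exp(-2*t) - 13*t*exp(-2*t), t^2*exp(-2*t)/2 - 7*t*exp(-2*t)]
  [0, 2*t*exp(-2*t) + exp(-2*t), t*exp(-2*t)]
  [0, -4*t*exp(-2*t), -2*t*exp(-2*t) + exp(-2*t)]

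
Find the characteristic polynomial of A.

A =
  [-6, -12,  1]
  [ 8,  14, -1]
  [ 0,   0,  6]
x^3 - 14*x^2 + 60*x - 72

Expanding det(x·I − A) (e.g. by cofactor expansion or by noting that A is similar to its Jordan form J, which has the same characteristic polynomial as A) gives
  χ_A(x) = x^3 - 14*x^2 + 60*x - 72
which factors as (x - 6)^2*(x - 2). The eigenvalues (with algebraic multiplicities) are λ = 2 with multiplicity 1, λ = 6 with multiplicity 2.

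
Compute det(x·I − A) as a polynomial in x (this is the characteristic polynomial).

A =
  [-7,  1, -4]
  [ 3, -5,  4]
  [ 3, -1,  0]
x^3 + 12*x^2 + 48*x + 64

Expanding det(x·I − A) (e.g. by cofactor expansion or by noting that A is similar to its Jordan form J, which has the same characteristic polynomial as A) gives
  χ_A(x) = x^3 + 12*x^2 + 48*x + 64
which factors as (x + 4)^3. The eigenvalues (with algebraic multiplicities) are λ = -4 with multiplicity 3.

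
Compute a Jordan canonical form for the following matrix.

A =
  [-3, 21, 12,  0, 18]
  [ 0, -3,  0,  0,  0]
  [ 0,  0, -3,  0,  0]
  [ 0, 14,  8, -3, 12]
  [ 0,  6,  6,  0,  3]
J_2(-3) ⊕ J_1(-3) ⊕ J_1(-3) ⊕ J_1(3)

The characteristic polynomial is
  det(x·I − A) = x^5 + 9*x^4 + 18*x^3 - 54*x^2 - 243*x - 243 = (x - 3)*(x + 3)^4

Eigenvalues and multiplicities (the geometric multiplicity of λ is n − rank(A − λI), which equals the number of Jordan blocks for λ):
  λ = -3: algebraic multiplicity = 4, geometric multiplicity = 3
  λ = 3: algebraic multiplicity = 1, geometric multiplicity = 1

Determining the block sizes for each eigenvalue:
  λ = -3: 3 blocks summing to 4 forces exactly one block of size 2 and the rest size 1 → block sizes [2, 1, 1]
  λ = 3: one block (gm = 1), so the single block has size am = 1 → block sizes [1]

Assembling the blocks gives a Jordan form
J =
  [-3,  1,  0,  0, 0]
  [ 0, -3,  0,  0, 0]
  [ 0,  0, -3,  0, 0]
  [ 0,  0,  0, -3, 0]
  [ 0,  0,  0,  0, 3]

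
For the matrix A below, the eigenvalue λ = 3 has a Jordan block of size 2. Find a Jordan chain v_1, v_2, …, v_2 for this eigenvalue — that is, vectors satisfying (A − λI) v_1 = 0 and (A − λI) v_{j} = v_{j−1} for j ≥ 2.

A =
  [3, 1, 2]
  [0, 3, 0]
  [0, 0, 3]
A Jordan chain for λ = 3 of length 2:
v_1 = (1, 0, 0)ᵀ
v_2 = (0, 1, 0)ᵀ

Let N = A − (3)·I. We want v_2 with N^2 v_2 = 0 but N^1 v_2 ≠ 0; then v_{j-1} := N · v_j for j = 2, …, 2.

Pick v_2 = (0, 1, 0)ᵀ.
Then v_1 = N · v_2 = (1, 0, 0)ᵀ.

Sanity check: (A − (3)·I) v_1 = (0, 0, 0)ᵀ = 0. ✓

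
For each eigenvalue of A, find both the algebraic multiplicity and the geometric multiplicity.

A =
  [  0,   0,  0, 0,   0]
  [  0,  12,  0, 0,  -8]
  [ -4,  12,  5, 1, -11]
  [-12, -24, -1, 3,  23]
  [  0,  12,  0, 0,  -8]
λ = 0: alg = 2, geom = 2; λ = 4: alg = 3, geom = 2

Step 1 — factor the characteristic polynomial to read off the algebraic multiplicities:
  χ_A(x) = x^2*(x - 4)^3

Step 2 — compute geometric multiplicities via the rank-nullity identity g(λ) = n − rank(A − λI):
  rank(A − (0)·I) = 3, so dim ker(A − (0)·I) = n − 3 = 2
  rank(A − (4)·I) = 3, so dim ker(A − (4)·I) = n − 3 = 2

Summary:
  λ = 0: algebraic multiplicity = 2, geometric multiplicity = 2
  λ = 4: algebraic multiplicity = 3, geometric multiplicity = 2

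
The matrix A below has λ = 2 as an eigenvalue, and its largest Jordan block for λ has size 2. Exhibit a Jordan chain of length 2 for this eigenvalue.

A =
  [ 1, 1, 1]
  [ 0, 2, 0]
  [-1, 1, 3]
A Jordan chain for λ = 2 of length 2:
v_1 = (-1, 0, -1)ᵀ
v_2 = (1, 0, 0)ᵀ

Let N = A − (2)·I. We want v_2 with N^2 v_2 = 0 but N^1 v_2 ≠ 0; then v_{j-1} := N · v_j for j = 2, …, 2.

Pick v_2 = (1, 0, 0)ᵀ.
Then v_1 = N · v_2 = (-1, 0, -1)ᵀ.

Sanity check: (A − (2)·I) v_1 = (0, 0, 0)ᵀ = 0. ✓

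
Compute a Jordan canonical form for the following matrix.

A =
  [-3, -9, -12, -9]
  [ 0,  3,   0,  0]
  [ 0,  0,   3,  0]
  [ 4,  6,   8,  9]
J_2(3) ⊕ J_1(3) ⊕ J_1(3)

The characteristic polynomial is
  det(x·I − A) = x^4 - 12*x^3 + 54*x^2 - 108*x + 81 = (x - 3)^4

Eigenvalues and multiplicities (the geometric multiplicity of λ is n − rank(A − λI), which equals the number of Jordan blocks for λ):
  λ = 3: algebraic multiplicity = 4, geometric multiplicity = 3

Determining the block sizes for each eigenvalue:
  λ = 3: 3 blocks summing to 4 forces exactly one block of size 2 and the rest size 1 → block sizes [2, 1, 1]

Assembling the blocks gives a Jordan form
J =
  [3, 1, 0, 0]
  [0, 3, 0, 0]
  [0, 0, 3, 0]
  [0, 0, 0, 3]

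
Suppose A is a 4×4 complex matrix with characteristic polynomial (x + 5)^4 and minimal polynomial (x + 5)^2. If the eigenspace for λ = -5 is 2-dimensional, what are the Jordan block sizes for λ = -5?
Block sizes for λ = -5: [2, 2]

Step 1 — from the characteristic polynomial, algebraic multiplicity of λ = -5 is 4. From dim ker(A − (-5)·I) = 2, there are exactly 2 Jordan blocks for λ = -5.
Step 2 — from the minimal polynomial, the factor (x + 5)^2 tells us the largest block for λ = -5 has size 2.
Step 3 — with total size 4, 2 blocks, and largest block 2, the block sizes (in nonincreasing order) are [2, 2].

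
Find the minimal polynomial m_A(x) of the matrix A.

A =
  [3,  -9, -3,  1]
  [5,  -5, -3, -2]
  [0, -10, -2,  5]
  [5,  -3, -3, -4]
x^3 + 6*x^2 + 12*x + 8

The characteristic polynomial is χ_A(x) = (x + 2)^4, so the eigenvalues are known. The minimal polynomial is
  m_A(x) = Π_λ (x − λ)^{k_λ}
where k_λ is the size of the *largest* Jordan block for λ (equivalently, the smallest k with (A − λI)^k v = 0 for every generalised eigenvector v of λ).

  λ = -2: largest Jordan block has size 3, contributing (x + 2)^3

So m_A(x) = (x + 2)^3 = x^3 + 6*x^2 + 12*x + 8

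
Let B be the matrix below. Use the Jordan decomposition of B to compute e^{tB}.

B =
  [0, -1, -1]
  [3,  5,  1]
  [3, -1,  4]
e^{tB} =
  [3*t^2*exp(3*t)/2 - 3*t*exp(3*t) + exp(3*t), t^2*exp(3*t) - t*exp(3*t), t^2*exp(3*t)/2 - t*exp(3*t)]
  [3*t*exp(3*t), 2*t*exp(3*t) + exp(3*t), t*exp(3*t)]
  [-9*t^2*exp(3*t)/2 + 3*t*exp(3*t), -3*t^2*exp(3*t) - t*exp(3*t), -3*t^2*exp(3*t)/2 + t*exp(3*t) + exp(3*t)]

Strategy: write B = P · J · P⁻¹ where J is a Jordan canonical form, so e^{tB} = P · e^{tJ} · P⁻¹, and e^{tJ} can be computed block-by-block.

B has Jordan form
J =
  [3, 1, 0]
  [0, 3, 1]
  [0, 0, 3]
(up to reordering of blocks).

Per-block formulas:
  For a 3×3 Jordan block J_3(3): exp(t · J_3(3)) = e^(3t)·(I + t·N + (t^2/2)·N^2), where N is the 3×3 nilpotent shift.

After assembling e^{tJ} and conjugating by P, we get:

e^{tB} =
  [3*t^2*exp(3*t)/2 - 3*t*exp(3*t) + exp(3*t), t^2*exp(3*t) - t*exp(3*t), t^2*exp(3*t)/2 - t*exp(3*t)]
  [3*t*exp(3*t), 2*t*exp(3*t) + exp(3*t), t*exp(3*t)]
  [-9*t^2*exp(3*t)/2 + 3*t*exp(3*t), -3*t^2*exp(3*t) - t*exp(3*t), -3*t^2*exp(3*t)/2 + t*exp(3*t) + exp(3*t)]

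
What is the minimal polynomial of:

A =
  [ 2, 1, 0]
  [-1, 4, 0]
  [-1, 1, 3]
x^2 - 6*x + 9

The characteristic polynomial is χ_A(x) = (x - 3)^3, so the eigenvalues are known. The minimal polynomial is
  m_A(x) = Π_λ (x − λ)^{k_λ}
where k_λ is the size of the *largest* Jordan block for λ (equivalently, the smallest k with (A − λI)^k v = 0 for every generalised eigenvector v of λ).

  λ = 3: largest Jordan block has size 2, contributing (x − 3)^2

So m_A(x) = (x - 3)^2 = x^2 - 6*x + 9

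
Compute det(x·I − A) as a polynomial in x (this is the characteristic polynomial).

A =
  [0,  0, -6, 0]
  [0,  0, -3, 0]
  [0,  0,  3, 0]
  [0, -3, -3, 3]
x^4 - 6*x^3 + 9*x^2

Expanding det(x·I − A) (e.g. by cofactor expansion or by noting that A is similar to its Jordan form J, which has the same characteristic polynomial as A) gives
  χ_A(x) = x^4 - 6*x^3 + 9*x^2
which factors as x^2*(x - 3)^2. The eigenvalues (with algebraic multiplicities) are λ = 0 with multiplicity 2, λ = 3 with multiplicity 2.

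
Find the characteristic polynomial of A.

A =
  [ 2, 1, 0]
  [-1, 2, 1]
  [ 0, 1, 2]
x^3 - 6*x^2 + 12*x - 8

Expanding det(x·I − A) (e.g. by cofactor expansion or by noting that A is similar to its Jordan form J, which has the same characteristic polynomial as A) gives
  χ_A(x) = x^3 - 6*x^2 + 12*x - 8
which factors as (x - 2)^3. The eigenvalues (with algebraic multiplicities) are λ = 2 with multiplicity 3.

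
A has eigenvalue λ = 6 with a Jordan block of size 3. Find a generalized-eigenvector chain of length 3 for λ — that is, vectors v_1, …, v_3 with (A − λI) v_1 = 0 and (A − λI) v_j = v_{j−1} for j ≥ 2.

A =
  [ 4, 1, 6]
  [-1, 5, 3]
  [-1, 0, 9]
A Jordan chain for λ = 6 of length 3:
v_1 = (-3, 0, -1)ᵀ
v_2 = (-2, -1, -1)ᵀ
v_3 = (1, 0, 0)ᵀ

Let N = A − (6)·I. We want v_3 with N^3 v_3 = 0 but N^2 v_3 ≠ 0; then v_{j-1} := N · v_j for j = 3, …, 2.

Pick v_3 = (1, 0, 0)ᵀ.
Then v_2 = N · v_3 = (-2, -1, -1)ᵀ.
Then v_1 = N · v_2 = (-3, 0, -1)ᵀ.

Sanity check: (A − (6)·I) v_1 = (0, 0, 0)ᵀ = 0. ✓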